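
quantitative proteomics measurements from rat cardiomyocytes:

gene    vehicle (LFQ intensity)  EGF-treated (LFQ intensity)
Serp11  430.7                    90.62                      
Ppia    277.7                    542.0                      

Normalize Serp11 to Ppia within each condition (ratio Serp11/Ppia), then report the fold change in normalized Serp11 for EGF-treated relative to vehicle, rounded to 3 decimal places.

Serp11/Ppia (vehicle) = 430.7 / 277.7 = 1.551
Serp11/Ppia (EGF-treated) = 90.62 / 542.0 = 0.1672
Fold change = 0.1672 / 1.551 = 0.1078

0.108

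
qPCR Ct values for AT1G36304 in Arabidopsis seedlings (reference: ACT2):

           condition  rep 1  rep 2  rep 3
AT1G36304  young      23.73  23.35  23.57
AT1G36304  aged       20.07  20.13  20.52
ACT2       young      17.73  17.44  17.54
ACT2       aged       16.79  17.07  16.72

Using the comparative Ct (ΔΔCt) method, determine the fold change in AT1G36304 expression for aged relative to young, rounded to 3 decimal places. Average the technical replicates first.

6.063

Mean Ct: AT1G36304 young 23.550; AT1G36304 aged 20.240; ACT2 young 17.570; ACT2 aged 16.860
ΔCt(young) = 23.550 − 17.570 = 5.980
ΔCt(aged) = 20.240 − 16.860 = 3.380
ΔΔCt = 3.380 − 5.980 = -2.600
Fold change = 2^(−(-2.600)) = 2^2.600 = 6.0629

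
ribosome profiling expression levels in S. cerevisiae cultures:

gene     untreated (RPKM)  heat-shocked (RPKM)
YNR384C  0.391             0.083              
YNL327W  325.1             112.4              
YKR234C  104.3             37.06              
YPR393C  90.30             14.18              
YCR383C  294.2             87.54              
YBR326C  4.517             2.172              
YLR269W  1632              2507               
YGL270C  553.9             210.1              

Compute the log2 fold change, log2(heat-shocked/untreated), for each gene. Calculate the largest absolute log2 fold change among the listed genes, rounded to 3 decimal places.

log2(0.083/0.391) = -2.236  (YNR384C)
log2(112.4/325.1) = -1.532  (YNL327W)
log2(37.06/104.3) = -1.493  (YKR234C)
log2(14.18/90.30) = -2.671  (YPR393C)
log2(87.54/294.2) = -1.749  (YCR383C)
log2(2.172/4.517) = -1.056  (YBR326C)
log2(2507/1632) = 0.619  (YLR269W)
log2(210.1/553.9) = -1.399  (YGL270C)
The largest magnitude belongs to YPR393C.

2.671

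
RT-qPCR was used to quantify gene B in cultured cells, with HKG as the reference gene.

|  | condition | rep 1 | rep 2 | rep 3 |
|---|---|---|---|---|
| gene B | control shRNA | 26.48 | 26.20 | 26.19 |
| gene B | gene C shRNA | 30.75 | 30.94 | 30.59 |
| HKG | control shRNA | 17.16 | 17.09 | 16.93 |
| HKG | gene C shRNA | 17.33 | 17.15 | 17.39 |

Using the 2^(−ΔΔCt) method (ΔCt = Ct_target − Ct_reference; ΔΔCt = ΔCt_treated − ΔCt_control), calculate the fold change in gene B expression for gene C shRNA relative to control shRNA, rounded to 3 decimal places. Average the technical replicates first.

Mean Ct: gene B control shRNA 26.290; gene B gene C shRNA 30.760; HKG control shRNA 17.060; HKG gene C shRNA 17.290
ΔCt(control shRNA) = 26.290 − 17.060 = 9.230
ΔCt(gene C shRNA) = 30.760 − 17.290 = 13.470
ΔΔCt = 13.470 − 9.230 = 4.240
Fold change = 2^(−4.240) = 0.0529

0.053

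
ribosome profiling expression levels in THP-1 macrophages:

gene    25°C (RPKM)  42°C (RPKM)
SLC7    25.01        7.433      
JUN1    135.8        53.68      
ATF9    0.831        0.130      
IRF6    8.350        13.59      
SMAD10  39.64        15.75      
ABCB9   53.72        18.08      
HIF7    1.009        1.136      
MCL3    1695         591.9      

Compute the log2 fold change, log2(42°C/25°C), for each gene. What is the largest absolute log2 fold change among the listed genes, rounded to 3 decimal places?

log2(7.433/25.01) = -1.750  (SLC7)
log2(53.68/135.8) = -1.339  (JUN1)
log2(0.130/0.831) = -2.676  (ATF9)
log2(13.59/8.350) = 0.703  (IRF6)
log2(15.75/39.64) = -1.332  (SMAD10)
log2(18.08/53.72) = -1.571  (ABCB9)
log2(1.136/1.009) = 0.171  (HIF7)
log2(591.9/1695) = -1.518  (MCL3)
The largest magnitude belongs to ATF9.

2.676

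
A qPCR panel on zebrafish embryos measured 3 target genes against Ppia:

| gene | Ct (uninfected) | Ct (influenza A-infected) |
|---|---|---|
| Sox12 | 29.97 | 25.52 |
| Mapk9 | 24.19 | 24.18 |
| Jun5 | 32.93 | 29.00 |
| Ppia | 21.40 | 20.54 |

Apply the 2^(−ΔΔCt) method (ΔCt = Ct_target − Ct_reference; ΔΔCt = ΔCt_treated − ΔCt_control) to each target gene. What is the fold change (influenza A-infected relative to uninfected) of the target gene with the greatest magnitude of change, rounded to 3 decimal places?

Sox12: ΔΔCt = (25.52−20.54) − (29.97−21.40) = 4.98 − 8.57 = -3.59; fold change = 2^3.59 = 12.042
Mapk9: ΔΔCt = (24.18−20.54) − (24.19−21.40) = 3.64 − 2.79 = 0.85; fold change = 2^-0.85 = 0.555
Jun5: ΔΔCt = (29.00−20.54) − (32.93−21.40) = 8.46 − 11.53 = -3.07; fold change = 2^3.07 = 8.398
Sox12 has the largest |ΔΔCt| = 3.59.

12.042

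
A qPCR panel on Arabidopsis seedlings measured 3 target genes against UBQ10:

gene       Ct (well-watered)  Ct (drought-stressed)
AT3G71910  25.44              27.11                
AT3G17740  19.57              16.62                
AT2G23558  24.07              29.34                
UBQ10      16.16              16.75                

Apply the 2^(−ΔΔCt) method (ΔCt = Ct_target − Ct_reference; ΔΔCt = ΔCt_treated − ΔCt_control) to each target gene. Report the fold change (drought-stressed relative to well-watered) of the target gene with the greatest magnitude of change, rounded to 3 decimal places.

0.039

AT3G71910: ΔΔCt = (27.11−16.75) − (25.44−16.16) = 10.36 − 9.28 = 1.08; fold change = 2^-1.08 = 0.473
AT3G17740: ΔΔCt = (16.62−16.75) − (19.57−16.16) = -0.13 − 3.41 = -3.54; fold change = 2^3.54 = 11.632
AT2G23558: ΔΔCt = (29.34−16.75) − (24.07−16.16) = 12.59 − 7.91 = 4.68; fold change = 2^-4.68 = 0.039
AT2G23558 has the largest |ΔΔCt| = 4.68.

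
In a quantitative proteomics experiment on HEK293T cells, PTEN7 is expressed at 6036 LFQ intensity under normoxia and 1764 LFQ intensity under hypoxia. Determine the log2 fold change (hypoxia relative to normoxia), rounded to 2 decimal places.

Fold change = 1764 / 6036 = 0.2922
log2(0.2922) = -1.775

-1.77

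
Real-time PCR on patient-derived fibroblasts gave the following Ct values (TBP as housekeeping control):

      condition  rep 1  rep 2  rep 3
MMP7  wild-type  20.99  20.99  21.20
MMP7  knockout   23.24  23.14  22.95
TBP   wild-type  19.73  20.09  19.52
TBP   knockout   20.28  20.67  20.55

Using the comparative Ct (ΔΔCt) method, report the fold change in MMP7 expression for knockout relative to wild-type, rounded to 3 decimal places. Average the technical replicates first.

0.398

Mean Ct: MMP7 wild-type 21.060; MMP7 knockout 23.110; TBP wild-type 19.780; TBP knockout 20.500
ΔCt(wild-type) = 21.060 − 19.780 = 1.280
ΔCt(knockout) = 23.110 − 20.500 = 2.610
ΔΔCt = 2.610 − 1.280 = 1.330
Fold change = 2^(−1.330) = 0.3978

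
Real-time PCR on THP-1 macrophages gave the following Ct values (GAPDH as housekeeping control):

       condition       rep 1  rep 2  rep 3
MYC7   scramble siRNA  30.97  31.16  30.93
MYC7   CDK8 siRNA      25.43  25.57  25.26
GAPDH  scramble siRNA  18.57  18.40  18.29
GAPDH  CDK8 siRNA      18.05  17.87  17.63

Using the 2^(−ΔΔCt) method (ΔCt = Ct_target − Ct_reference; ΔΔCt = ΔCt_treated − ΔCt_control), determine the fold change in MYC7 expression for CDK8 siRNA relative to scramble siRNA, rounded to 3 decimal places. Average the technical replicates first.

32.672

Mean Ct: MYC7 scramble siRNA 31.020; MYC7 CDK8 siRNA 25.420; GAPDH scramble siRNA 18.420; GAPDH CDK8 siRNA 17.850
ΔCt(scramble siRNA) = 31.020 − 18.420 = 12.600
ΔCt(CDK8 siRNA) = 25.420 − 17.850 = 7.570
ΔΔCt = 7.570 − 12.600 = -5.030
Fold change = 2^(−(-5.030)) = 2^5.030 = 32.6724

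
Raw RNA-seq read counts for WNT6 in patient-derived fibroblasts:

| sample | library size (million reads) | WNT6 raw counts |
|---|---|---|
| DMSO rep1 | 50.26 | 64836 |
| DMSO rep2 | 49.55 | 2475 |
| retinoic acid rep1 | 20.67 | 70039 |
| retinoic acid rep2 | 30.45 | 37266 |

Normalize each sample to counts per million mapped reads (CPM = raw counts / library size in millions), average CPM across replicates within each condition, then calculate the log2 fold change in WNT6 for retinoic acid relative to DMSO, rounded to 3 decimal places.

CPM(DMSO rep1) = 64836 / 50.26 = 1290.0119
CPM(DMSO rep2) = 2475 / 49.55 = 49.9495
CPM(retinoic acid rep1) = 70039 / 20.67 = 3388.4373
CPM(retinoic acid rep2) = 37266 / 30.45 = 1223.8424
mean CPM(DMSO) = 669.9807; mean CPM(retinoic acid) = 2306.1399
Fold change = 2306.1399 / 669.9807 = 3.44210
log2(3.44210) = 1.7833

1.783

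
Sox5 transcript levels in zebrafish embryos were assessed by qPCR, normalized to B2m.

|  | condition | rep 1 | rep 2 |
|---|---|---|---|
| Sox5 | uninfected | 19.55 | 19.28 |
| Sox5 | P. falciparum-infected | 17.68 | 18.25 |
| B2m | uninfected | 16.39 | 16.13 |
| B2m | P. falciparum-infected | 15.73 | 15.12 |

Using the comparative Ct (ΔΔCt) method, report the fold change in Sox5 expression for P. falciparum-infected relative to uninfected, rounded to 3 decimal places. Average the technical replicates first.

1.532

Mean Ct: Sox5 uninfected 19.415; Sox5 P. falciparum-infected 17.965; B2m uninfected 16.260; B2m P. falciparum-infected 15.425
ΔCt(uninfected) = 19.415 − 16.260 = 3.155
ΔCt(P. falciparum-infected) = 17.965 − 15.425 = 2.540
ΔΔCt = 2.540 − 3.155 = -0.615
Fold change = 2^(−(-0.615)) = 2^0.615 = 1.5316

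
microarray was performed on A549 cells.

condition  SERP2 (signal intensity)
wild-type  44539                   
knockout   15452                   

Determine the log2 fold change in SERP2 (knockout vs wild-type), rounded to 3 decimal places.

Fold change = 15452 / 44539 = 0.3469
log2(0.3469) = -1.5273

-1.527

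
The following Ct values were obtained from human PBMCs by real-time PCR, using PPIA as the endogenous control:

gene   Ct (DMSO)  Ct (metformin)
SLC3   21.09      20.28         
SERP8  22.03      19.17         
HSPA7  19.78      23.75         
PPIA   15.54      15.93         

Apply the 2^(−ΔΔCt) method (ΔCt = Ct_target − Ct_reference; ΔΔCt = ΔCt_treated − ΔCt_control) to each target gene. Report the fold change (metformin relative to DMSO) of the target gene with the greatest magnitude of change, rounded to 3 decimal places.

0.084

SLC3: ΔΔCt = (20.28−15.93) − (21.09−15.54) = 4.35 − 5.55 = -1.20; fold change = 2^1.20 = 2.297
SERP8: ΔΔCt = (19.17−15.93) − (22.03−15.54) = 3.24 − 6.49 = -3.25; fold change = 2^3.25 = 9.514
HSPA7: ΔΔCt = (23.75−15.93) − (19.78−15.54) = 7.82 − 4.24 = 3.58; fold change = 2^-3.58 = 0.084
HSPA7 has the largest |ΔΔCt| = 3.58.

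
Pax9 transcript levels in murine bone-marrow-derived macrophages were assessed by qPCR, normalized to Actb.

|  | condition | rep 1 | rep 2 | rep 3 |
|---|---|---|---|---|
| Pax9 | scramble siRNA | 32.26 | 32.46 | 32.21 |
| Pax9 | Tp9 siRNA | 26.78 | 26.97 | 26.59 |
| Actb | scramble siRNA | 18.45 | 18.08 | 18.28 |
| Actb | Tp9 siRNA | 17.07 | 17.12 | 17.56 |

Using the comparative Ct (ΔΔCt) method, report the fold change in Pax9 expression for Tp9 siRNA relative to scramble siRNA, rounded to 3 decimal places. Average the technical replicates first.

Mean Ct: Pax9 scramble siRNA 32.310; Pax9 Tp9 siRNA 26.780; Actb scramble siRNA 18.270; Actb Tp9 siRNA 17.250
ΔCt(scramble siRNA) = 32.310 − 18.270 = 14.040
ΔCt(Tp9 siRNA) = 26.780 − 17.250 = 9.530
ΔΔCt = 9.530 − 14.040 = -4.510
Fold change = 2^(−(-4.510)) = 2^4.510 = 22.7848

22.785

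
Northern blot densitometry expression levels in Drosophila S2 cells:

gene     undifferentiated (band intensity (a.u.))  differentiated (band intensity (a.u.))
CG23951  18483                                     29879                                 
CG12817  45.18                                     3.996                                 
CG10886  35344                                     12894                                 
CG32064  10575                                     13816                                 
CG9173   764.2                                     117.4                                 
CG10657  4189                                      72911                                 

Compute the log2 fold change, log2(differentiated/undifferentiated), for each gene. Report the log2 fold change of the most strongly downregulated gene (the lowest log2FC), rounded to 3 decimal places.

log2(29879/18483) = 0.693  (CG23951)
log2(3.996/45.18) = -3.499  (CG12817)
log2(12894/35344) = -1.455  (CG10886)
log2(13816/10575) = 0.386  (CG32064)
log2(117.4/764.2) = -2.703  (CG9173)
log2(72911/4189) = 4.121  (CG10657)
CG12817 is most strongly downregulated.

-3.499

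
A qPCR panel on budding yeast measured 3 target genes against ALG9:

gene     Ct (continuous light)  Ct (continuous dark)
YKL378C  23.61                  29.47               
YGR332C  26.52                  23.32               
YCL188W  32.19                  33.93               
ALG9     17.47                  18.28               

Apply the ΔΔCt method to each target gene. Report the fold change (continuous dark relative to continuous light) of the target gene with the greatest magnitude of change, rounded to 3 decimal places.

YKL378C: ΔΔCt = (29.47−18.28) − (23.61−17.47) = 11.19 − 6.14 = 5.05; fold change = 2^-5.05 = 0.030
YGR332C: ΔΔCt = (23.32−18.28) − (26.52−17.47) = 5.04 − 9.05 = -4.01; fold change = 2^4.01 = 16.111
YCL188W: ΔΔCt = (33.93−18.28) − (32.19−17.47) = 15.65 − 14.72 = 0.93; fold change = 2^-0.93 = 0.525
YKL378C has the largest |ΔΔCt| = 5.05.

0.030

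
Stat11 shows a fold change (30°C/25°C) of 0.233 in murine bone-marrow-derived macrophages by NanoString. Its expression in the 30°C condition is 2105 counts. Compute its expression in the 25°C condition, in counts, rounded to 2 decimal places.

25°C expression = 2105 / 0.233 = 9034.33

9034.33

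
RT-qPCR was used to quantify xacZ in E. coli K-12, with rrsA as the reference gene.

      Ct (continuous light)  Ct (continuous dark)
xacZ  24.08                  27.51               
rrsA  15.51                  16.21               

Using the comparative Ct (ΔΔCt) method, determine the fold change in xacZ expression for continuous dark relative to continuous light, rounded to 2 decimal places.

ΔCt(continuous light) = 24.080 − 15.510 = 8.570
ΔCt(continuous dark) = 27.510 − 16.210 = 11.300
ΔΔCt = 11.300 − 8.570 = 2.730
Fold change = 2^(−2.730) = 0.151

0.15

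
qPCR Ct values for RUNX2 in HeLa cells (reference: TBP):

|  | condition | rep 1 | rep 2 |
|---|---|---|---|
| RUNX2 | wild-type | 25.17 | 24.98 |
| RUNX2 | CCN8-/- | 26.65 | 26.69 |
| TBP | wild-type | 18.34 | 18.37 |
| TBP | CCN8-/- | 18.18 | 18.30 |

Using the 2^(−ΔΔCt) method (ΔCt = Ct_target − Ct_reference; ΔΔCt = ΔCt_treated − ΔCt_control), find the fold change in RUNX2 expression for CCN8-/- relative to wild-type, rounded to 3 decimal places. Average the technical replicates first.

0.306

Mean Ct: RUNX2 wild-type 25.075; RUNX2 CCN8-/- 26.670; TBP wild-type 18.355; TBP CCN8-/- 18.240
ΔCt(wild-type) = 25.075 − 18.355 = 6.720
ΔCt(CCN8-/-) = 26.670 − 18.240 = 8.430
ΔΔCt = 8.430 − 6.720 = 1.710
Fold change = 2^(−1.710) = 0.3057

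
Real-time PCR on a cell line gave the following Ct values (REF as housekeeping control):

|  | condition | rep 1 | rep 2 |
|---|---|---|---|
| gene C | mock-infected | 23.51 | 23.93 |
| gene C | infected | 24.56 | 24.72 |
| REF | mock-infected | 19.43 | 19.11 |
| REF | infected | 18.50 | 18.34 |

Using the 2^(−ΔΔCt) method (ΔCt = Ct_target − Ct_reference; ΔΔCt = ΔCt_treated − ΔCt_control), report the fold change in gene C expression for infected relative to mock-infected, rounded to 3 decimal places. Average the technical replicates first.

0.293

Mean Ct: gene C mock-infected 23.720; gene C infected 24.640; REF mock-infected 19.270; REF infected 18.420
ΔCt(mock-infected) = 23.720 − 19.270 = 4.450
ΔCt(infected) = 24.640 − 18.420 = 6.220
ΔΔCt = 6.220 − 4.450 = 1.770
Fold change = 2^(−1.770) = 0.2932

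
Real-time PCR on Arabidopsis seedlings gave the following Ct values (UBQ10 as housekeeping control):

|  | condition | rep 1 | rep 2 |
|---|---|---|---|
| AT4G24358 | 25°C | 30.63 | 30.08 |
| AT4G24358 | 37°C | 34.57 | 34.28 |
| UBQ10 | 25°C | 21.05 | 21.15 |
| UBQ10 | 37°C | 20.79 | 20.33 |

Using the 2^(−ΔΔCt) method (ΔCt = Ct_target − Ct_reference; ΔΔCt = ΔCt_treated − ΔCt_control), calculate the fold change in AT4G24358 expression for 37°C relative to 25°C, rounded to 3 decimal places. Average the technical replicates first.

Mean Ct: AT4G24358 25°C 30.355; AT4G24358 37°C 34.425; UBQ10 25°C 21.100; UBQ10 37°C 20.560
ΔCt(25°C) = 30.355 − 21.100 = 9.255
ΔCt(37°C) = 34.425 − 20.560 = 13.865
ΔΔCt = 13.865 − 9.255 = 4.610
Fold change = 2^(−4.610) = 0.0409

0.041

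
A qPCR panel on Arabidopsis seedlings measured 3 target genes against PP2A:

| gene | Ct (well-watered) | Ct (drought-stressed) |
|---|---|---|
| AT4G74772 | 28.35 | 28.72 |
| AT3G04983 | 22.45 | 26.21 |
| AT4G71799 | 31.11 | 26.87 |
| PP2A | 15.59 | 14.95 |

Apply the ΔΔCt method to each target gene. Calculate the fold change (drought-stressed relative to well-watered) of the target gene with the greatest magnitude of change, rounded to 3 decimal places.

0.047

AT4G74772: ΔΔCt = (28.72−14.95) − (28.35−15.59) = 13.77 − 12.76 = 1.01; fold change = 2^-1.01 = 0.497
AT3G04983: ΔΔCt = (26.21−14.95) − (22.45−15.59) = 11.26 − 6.86 = 4.40; fold change = 2^-4.40 = 0.047
AT4G71799: ΔΔCt = (26.87−14.95) − (31.11−15.59) = 11.92 − 15.52 = -3.60; fold change = 2^3.60 = 12.126
AT3G04983 has the largest |ΔΔCt| = 4.40.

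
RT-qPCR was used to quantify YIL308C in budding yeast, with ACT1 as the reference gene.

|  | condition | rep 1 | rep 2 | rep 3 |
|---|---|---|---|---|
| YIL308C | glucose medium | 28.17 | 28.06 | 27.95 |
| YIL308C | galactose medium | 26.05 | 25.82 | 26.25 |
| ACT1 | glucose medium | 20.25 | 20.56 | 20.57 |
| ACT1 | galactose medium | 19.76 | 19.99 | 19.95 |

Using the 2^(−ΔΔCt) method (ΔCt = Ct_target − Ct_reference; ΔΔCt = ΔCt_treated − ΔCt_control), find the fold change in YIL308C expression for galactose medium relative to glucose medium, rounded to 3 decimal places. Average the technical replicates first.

2.751

Mean Ct: YIL308C glucose medium 28.060; YIL308C galactose medium 26.040; ACT1 glucose medium 20.460; ACT1 galactose medium 19.900
ΔCt(glucose medium) = 28.060 − 20.460 = 7.600
ΔCt(galactose medium) = 26.040 − 19.900 = 6.140
ΔΔCt = 6.140 − 7.600 = -1.460
Fold change = 2^(−(-1.460)) = 2^1.460 = 2.7511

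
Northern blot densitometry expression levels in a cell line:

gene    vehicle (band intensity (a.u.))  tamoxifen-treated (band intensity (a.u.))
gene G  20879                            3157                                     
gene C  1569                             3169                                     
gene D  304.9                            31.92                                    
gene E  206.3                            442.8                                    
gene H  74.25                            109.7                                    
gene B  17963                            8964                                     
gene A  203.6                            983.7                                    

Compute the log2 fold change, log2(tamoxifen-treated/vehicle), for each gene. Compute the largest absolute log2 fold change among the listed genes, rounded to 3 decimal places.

3.256

log2(3157/20879) = -2.725  (gene G)
log2(3169/1569) = 1.014  (gene C)
log2(31.92/304.9) = -3.256  (gene D)
log2(442.8/206.3) = 1.102  (gene E)
log2(109.7/74.25) = 0.563  (gene H)
log2(8964/17963) = -1.003  (gene B)
log2(983.7/203.6) = 2.272  (gene A)
The largest magnitude belongs to gene D.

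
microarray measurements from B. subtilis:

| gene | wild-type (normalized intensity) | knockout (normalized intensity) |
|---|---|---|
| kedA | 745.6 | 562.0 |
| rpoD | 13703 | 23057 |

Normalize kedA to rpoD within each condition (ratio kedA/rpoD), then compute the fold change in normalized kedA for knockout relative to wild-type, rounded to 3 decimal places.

0.448

kedA/rpoD (wild-type) = 745.6 / 13703 = 0.054411
kedA/rpoD (knockout) = 562.0 / 23057 = 0.024374
Fold change = 0.024374 / 0.054411 = 0.4480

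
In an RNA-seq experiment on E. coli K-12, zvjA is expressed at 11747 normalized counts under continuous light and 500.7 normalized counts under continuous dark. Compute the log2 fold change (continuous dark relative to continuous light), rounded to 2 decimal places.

Fold change = 500.7 / 11747 = 0.0426
log2(0.0426) = -4.552

-4.55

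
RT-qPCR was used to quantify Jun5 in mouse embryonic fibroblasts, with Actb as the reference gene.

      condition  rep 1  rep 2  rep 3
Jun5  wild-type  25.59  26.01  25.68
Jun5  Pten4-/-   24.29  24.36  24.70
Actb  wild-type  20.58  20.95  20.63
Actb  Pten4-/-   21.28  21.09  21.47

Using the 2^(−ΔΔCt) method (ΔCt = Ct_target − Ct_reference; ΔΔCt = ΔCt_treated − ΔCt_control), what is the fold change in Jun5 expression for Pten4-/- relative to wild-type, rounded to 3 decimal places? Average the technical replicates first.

Mean Ct: Jun5 wild-type 25.760; Jun5 Pten4-/- 24.450; Actb wild-type 20.720; Actb Pten4-/- 21.280
ΔCt(wild-type) = 25.760 − 20.720 = 5.040
ΔCt(Pten4-/-) = 24.450 − 21.280 = 3.170
ΔΔCt = 3.170 − 5.040 = -1.870
Fold change = 2^(−(-1.870)) = 2^1.870 = 3.6553

3.655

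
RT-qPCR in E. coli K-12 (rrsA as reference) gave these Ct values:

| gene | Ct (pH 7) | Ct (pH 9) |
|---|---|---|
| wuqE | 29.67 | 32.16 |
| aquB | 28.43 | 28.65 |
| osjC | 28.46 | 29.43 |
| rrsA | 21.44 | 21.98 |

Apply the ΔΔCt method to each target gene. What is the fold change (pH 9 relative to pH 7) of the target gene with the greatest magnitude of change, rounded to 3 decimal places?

wuqE: ΔΔCt = (32.16−21.98) − (29.67−21.44) = 10.18 − 8.23 = 1.95; fold change = 2^-1.95 = 0.259
aquB: ΔΔCt = (28.65−21.98) − (28.43−21.44) = 6.67 − 6.99 = -0.32; fold change = 2^0.32 = 1.248
osjC: ΔΔCt = (29.43−21.98) − (28.46−21.44) = 7.45 − 7.02 = 0.43; fold change = 2^-0.43 = 0.742
wuqE has the largest |ΔΔCt| = 1.95.

0.259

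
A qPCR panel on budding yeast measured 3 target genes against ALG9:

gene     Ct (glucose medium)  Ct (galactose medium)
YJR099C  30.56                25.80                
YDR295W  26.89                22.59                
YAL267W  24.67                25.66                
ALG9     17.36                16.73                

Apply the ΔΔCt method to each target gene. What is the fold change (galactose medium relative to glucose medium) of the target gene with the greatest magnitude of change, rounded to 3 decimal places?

17.509

YJR099C: ΔΔCt = (25.80−16.73) − (30.56−17.36) = 9.07 − 13.20 = -4.13; fold change = 2^4.13 = 17.509
YDR295W: ΔΔCt = (22.59−16.73) − (26.89−17.36) = 5.86 − 9.53 = -3.67; fold change = 2^3.67 = 12.729
YAL267W: ΔΔCt = (25.66−16.73) − (24.67−17.36) = 8.93 − 7.31 = 1.62; fold change = 2^-1.62 = 0.325
YJR099C has the largest |ΔΔCt| = 4.13.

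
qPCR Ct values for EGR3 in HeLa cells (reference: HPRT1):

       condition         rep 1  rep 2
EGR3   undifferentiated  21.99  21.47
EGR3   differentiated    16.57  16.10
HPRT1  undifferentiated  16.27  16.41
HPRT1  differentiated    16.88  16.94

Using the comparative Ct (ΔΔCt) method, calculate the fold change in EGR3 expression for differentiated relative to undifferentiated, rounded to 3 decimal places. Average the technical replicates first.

Mean Ct: EGR3 undifferentiated 21.730; EGR3 differentiated 16.335; HPRT1 undifferentiated 16.340; HPRT1 differentiated 16.910
ΔCt(undifferentiated) = 21.730 − 16.340 = 5.390
ΔCt(differentiated) = 16.335 − 16.910 = -0.575
ΔΔCt = -0.575 − 5.390 = -5.965
Fold change = 2^(−(-5.965)) = 2^5.965 = 62.4660

62.466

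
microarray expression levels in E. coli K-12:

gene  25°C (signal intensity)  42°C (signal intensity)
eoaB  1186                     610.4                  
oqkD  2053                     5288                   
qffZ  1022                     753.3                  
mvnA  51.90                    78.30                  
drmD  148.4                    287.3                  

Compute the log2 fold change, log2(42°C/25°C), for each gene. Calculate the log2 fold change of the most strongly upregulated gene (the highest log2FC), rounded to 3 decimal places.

1.365

log2(610.4/1186) = -0.958  (eoaB)
log2(5288/2053) = 1.365  (oqkD)
log2(753.3/1022) = -0.440  (qffZ)
log2(78.30/51.90) = 0.593  (mvnA)
log2(287.3/148.4) = 0.953  (drmD)
oqkD is most strongly upregulated.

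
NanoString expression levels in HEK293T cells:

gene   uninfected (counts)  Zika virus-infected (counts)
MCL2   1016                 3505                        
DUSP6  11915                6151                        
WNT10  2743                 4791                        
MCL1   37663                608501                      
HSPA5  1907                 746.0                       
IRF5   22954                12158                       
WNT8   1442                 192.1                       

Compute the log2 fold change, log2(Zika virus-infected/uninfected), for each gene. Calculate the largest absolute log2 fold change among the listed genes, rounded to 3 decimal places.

4.014

log2(3505/1016) = 1.787  (MCL2)
log2(6151/11915) = -0.954  (DUSP6)
log2(4791/2743) = 0.805  (WNT10)
log2(608501/37663) = 4.014  (MCL1)
log2(746.0/1907) = -1.354  (HSPA5)
log2(12158/22954) = -0.917  (IRF5)
log2(192.1/1442) = -2.908  (WNT8)
The largest magnitude belongs to MCL1.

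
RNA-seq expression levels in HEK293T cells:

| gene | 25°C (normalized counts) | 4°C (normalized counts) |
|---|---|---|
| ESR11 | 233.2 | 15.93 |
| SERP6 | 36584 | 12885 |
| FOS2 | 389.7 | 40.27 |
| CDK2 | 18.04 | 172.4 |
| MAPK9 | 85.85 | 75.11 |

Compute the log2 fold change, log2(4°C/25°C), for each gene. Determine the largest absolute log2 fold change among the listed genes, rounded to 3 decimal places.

log2(15.93/233.2) = -3.872  (ESR11)
log2(12885/36584) = -1.506  (SERP6)
log2(40.27/389.7) = -3.275  (FOS2)
log2(172.4/18.04) = 3.256  (CDK2)
log2(75.11/85.85) = -0.193  (MAPK9)
The largest magnitude belongs to ESR11.

3.872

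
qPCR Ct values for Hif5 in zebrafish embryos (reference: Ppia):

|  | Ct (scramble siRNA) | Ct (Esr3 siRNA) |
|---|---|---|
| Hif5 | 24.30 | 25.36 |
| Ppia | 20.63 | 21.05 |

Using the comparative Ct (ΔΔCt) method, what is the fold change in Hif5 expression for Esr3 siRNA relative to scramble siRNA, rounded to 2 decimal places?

0.64

ΔCt(scramble siRNA) = 24.300 − 20.630 = 3.670
ΔCt(Esr3 siRNA) = 25.360 − 21.050 = 4.310
ΔΔCt = 4.310 − 3.670 = 0.640
Fold change = 2^(−0.640) = 0.642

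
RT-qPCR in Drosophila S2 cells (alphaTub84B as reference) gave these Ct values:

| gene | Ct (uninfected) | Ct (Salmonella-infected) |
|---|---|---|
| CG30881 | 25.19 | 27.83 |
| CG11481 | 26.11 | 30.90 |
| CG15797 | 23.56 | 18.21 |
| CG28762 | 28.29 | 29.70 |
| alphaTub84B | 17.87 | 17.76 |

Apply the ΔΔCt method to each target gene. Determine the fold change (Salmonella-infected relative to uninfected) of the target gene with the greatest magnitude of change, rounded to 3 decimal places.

37.792

CG30881: ΔΔCt = (27.83−17.76) − (25.19−17.87) = 10.07 − 7.32 = 2.75; fold change = 2^-2.75 = 0.149
CG11481: ΔΔCt = (30.90−17.76) − (26.11−17.87) = 13.14 − 8.24 = 4.90; fold change = 2^-4.90 = 0.033
CG15797: ΔΔCt = (18.21−17.76) − (23.56−17.87) = 0.45 − 5.69 = -5.24; fold change = 2^5.24 = 37.792
CG28762: ΔΔCt = (29.70−17.76) − (28.29−17.87) = 11.94 − 10.42 = 1.52; fold change = 2^-1.52 = 0.349
CG15797 has the largest |ΔΔCt| = 5.24.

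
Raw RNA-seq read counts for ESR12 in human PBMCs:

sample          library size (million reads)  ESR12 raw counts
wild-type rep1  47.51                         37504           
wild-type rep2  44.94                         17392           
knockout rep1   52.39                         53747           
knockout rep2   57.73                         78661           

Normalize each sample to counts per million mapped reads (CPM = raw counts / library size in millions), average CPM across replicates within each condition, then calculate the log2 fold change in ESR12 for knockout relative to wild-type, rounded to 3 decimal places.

1.022

CPM(wild-type rep1) = 37504 / 47.51 = 789.3917
CPM(wild-type rep2) = 17392 / 44.94 = 387.0049
CPM(knockout rep1) = 53747 / 52.39 = 1025.9019
CPM(knockout rep2) = 78661 / 57.73 = 1362.5671
mean CPM(wild-type) = 588.1983; mean CPM(knockout) = 1194.2345
Fold change = 1194.2345 / 588.1983 = 2.03033
log2(2.03033) = 1.0217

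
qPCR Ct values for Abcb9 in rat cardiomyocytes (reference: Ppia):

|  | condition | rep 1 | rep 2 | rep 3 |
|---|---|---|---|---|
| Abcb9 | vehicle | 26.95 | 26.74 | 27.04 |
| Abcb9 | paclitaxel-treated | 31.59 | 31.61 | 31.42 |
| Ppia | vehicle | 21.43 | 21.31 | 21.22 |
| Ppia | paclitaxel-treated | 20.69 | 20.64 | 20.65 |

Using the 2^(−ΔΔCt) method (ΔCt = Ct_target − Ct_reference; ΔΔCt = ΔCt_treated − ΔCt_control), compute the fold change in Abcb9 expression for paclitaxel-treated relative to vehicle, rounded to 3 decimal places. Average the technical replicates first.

Mean Ct: Abcb9 vehicle 26.910; Abcb9 paclitaxel-treated 31.540; Ppia vehicle 21.320; Ppia paclitaxel-treated 20.660
ΔCt(vehicle) = 26.910 − 21.320 = 5.590
ΔCt(paclitaxel-treated) = 31.540 − 20.660 = 10.880
ΔΔCt = 10.880 − 5.590 = 5.290
Fold change = 2^(−5.290) = 0.0256

0.026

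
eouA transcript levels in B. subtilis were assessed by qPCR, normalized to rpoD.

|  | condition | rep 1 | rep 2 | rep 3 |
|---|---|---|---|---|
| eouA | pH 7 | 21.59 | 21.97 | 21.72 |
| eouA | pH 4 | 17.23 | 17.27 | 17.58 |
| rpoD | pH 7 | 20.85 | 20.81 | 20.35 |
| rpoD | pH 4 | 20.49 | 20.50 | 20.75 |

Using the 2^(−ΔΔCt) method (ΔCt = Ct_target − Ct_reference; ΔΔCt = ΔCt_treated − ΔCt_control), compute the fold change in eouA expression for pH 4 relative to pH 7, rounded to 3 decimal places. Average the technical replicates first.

Mean Ct: eouA pH 7 21.760; eouA pH 4 17.360; rpoD pH 7 20.670; rpoD pH 4 20.580
ΔCt(pH 7) = 21.760 − 20.670 = 1.090
ΔCt(pH 4) = 17.360 − 20.580 = -3.220
ΔΔCt = -3.220 − 1.090 = -4.310
Fold change = 2^(−(-4.310)) = 2^4.310 = 19.8353

19.835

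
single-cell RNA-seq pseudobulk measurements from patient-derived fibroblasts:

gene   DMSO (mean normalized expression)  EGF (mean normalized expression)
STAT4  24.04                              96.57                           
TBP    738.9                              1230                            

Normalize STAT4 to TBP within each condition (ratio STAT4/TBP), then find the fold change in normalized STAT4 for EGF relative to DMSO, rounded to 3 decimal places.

STAT4/TBP (DMSO) = 24.04 / 738.9 = 0.032535
STAT4/TBP (EGF) = 96.57 / 1230 = 0.078512
Fold change = 0.078512 / 0.032535 = 2.4132

2.413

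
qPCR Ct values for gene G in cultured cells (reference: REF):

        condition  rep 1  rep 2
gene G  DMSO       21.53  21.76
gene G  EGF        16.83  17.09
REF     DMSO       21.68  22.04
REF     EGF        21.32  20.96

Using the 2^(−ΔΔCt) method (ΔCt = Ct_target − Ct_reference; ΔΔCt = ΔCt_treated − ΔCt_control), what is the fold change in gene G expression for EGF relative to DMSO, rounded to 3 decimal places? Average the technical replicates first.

Mean Ct: gene G DMSO 21.645; gene G EGF 16.960; REF DMSO 21.860; REF EGF 21.140
ΔCt(DMSO) = 21.645 − 21.860 = -0.215
ΔCt(EGF) = 16.960 − 21.140 = -4.180
ΔΔCt = -4.180 − (-0.215) = -3.965
Fold change = 2^(−(-3.965)) = 2^3.965 = 15.6165

15.617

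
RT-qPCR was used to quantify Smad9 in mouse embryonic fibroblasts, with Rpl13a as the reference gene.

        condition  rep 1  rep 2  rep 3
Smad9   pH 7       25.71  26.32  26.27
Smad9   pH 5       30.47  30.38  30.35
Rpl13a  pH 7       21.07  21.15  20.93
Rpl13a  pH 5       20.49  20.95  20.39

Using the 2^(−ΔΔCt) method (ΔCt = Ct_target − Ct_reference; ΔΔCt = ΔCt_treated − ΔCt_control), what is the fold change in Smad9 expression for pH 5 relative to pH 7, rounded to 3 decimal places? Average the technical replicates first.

Mean Ct: Smad9 pH 7 26.100; Smad9 pH 5 30.400; Rpl13a pH 7 21.050; Rpl13a pH 5 20.610
ΔCt(pH 7) = 26.100 − 21.050 = 5.050
ΔCt(pH 5) = 30.400 − 20.610 = 9.790
ΔΔCt = 9.790 − 5.050 = 4.740
Fold change = 2^(−4.740) = 0.0374

0.037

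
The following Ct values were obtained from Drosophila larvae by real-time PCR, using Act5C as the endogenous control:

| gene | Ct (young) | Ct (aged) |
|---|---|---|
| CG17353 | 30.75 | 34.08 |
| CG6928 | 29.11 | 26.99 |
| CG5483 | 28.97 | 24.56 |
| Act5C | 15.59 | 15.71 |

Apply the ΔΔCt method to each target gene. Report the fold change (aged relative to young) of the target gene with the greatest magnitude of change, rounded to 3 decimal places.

CG17353: ΔΔCt = (34.08−15.71) − (30.75−15.59) = 18.37 − 15.16 = 3.21; fold change = 2^-3.21 = 0.108
CG6928: ΔΔCt = (26.99−15.71) − (29.11−15.59) = 11.28 − 13.52 = -2.24; fold change = 2^2.24 = 4.724
CG5483: ΔΔCt = (24.56−15.71) − (28.97−15.59) = 8.85 − 13.38 = -4.53; fold change = 2^4.53 = 23.103
CG5483 has the largest |ΔΔCt| = 4.53.

23.103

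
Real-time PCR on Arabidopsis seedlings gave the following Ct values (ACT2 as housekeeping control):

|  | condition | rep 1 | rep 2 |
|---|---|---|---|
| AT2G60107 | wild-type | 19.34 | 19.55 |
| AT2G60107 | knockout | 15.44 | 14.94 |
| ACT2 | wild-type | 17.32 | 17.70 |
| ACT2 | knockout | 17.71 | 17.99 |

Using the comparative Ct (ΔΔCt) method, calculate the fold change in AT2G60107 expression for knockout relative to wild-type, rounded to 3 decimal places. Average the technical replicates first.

24.168

Mean Ct: AT2G60107 wild-type 19.445; AT2G60107 knockout 15.190; ACT2 wild-type 17.510; ACT2 knockout 17.850
ΔCt(wild-type) = 19.445 − 17.510 = 1.935
ΔCt(knockout) = 15.190 − 17.850 = -2.660
ΔΔCt = -2.660 − 1.935 = -4.595
Fold change = 2^(−(-4.595)) = 2^4.595 = 24.1676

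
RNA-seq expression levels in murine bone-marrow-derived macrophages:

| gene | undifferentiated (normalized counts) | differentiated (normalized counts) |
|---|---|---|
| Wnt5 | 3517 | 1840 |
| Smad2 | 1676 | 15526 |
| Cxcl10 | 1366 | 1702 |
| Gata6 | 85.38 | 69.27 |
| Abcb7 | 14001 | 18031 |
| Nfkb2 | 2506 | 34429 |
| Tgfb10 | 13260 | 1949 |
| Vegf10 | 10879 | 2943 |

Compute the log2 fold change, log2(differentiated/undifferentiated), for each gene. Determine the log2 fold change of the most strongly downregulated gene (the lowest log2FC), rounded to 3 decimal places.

log2(1840/3517) = -0.935  (Wnt5)
log2(15526/1676) = 3.212  (Smad2)
log2(1702/1366) = 0.317  (Cxcl10)
log2(69.27/85.38) = -0.302  (Gata6)
log2(18031/14001) = 0.365  (Abcb7)
log2(34429/2506) = 3.780  (Nfkb2)
log2(1949/13260) = -2.766  (Tgfb10)
log2(2943/10879) = -1.886  (Vegf10)
Tgfb10 is most strongly downregulated.

-2.766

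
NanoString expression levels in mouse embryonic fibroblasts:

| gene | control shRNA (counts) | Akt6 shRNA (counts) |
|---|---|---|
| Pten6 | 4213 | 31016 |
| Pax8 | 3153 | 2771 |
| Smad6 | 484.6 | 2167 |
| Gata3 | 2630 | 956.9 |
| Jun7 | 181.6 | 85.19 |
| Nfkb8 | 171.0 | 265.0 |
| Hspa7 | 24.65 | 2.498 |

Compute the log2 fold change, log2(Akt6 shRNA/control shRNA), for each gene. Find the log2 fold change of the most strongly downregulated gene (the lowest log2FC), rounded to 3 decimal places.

-3.303

log2(31016/4213) = 2.880  (Pten6)
log2(2771/3153) = -0.186  (Pax8)
log2(2167/484.6) = 2.161  (Smad6)
log2(956.9/2630) = -1.459  (Gata3)
log2(85.19/181.6) = -1.092  (Jun7)
log2(265.0/171.0) = 0.632  (Nfkb8)
log2(2.498/24.65) = -3.303  (Hspa7)
Hspa7 is most strongly downregulated.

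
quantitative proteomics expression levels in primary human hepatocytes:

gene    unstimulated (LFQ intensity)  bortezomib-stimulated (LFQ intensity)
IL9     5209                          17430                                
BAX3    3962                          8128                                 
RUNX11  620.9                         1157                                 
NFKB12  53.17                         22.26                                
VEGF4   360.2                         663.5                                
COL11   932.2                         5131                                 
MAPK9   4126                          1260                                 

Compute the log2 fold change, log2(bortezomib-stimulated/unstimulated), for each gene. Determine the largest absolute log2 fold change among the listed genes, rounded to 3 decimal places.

log2(17430/5209) = 1.742  (IL9)
log2(8128/3962) = 1.037  (BAX3)
log2(1157/620.9) = 0.898  (RUNX11)
log2(22.26/53.17) = -1.256  (NFKB12)
log2(663.5/360.2) = 0.881  (VEGF4)
log2(5131/932.2) = 2.461  (COL11)
log2(1260/4126) = -1.711  (MAPK9)
The largest magnitude belongs to COL11.

2.461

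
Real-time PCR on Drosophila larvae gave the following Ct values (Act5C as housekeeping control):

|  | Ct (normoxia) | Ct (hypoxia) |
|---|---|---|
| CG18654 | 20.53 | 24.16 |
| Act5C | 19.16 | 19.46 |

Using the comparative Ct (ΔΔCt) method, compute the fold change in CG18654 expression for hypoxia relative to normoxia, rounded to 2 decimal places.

0.10

ΔCt(normoxia) = 20.530 − 19.160 = 1.370
ΔCt(hypoxia) = 24.160 − 19.460 = 4.700
ΔΔCt = 4.700 − 1.370 = 3.330
Fold change = 2^(−3.330) = 0.099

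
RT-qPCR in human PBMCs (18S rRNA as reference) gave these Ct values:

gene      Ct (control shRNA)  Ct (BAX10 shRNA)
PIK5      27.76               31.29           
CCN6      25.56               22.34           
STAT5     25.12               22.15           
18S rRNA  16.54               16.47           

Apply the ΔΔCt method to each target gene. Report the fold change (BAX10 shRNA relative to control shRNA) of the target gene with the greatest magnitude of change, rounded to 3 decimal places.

PIK5: ΔΔCt = (31.29−16.47) − (27.76−16.54) = 14.82 − 11.22 = 3.60; fold change = 2^-3.60 = 0.082
CCN6: ΔΔCt = (22.34−16.47) − (25.56−16.54) = 5.87 − 9.02 = -3.15; fold change = 2^3.15 = 8.877
STAT5: ΔΔCt = (22.15−16.47) − (25.12−16.54) = 5.68 − 8.58 = -2.90; fold change = 2^2.90 = 7.464
PIK5 has the largest |ΔΔCt| = 3.60.

0.082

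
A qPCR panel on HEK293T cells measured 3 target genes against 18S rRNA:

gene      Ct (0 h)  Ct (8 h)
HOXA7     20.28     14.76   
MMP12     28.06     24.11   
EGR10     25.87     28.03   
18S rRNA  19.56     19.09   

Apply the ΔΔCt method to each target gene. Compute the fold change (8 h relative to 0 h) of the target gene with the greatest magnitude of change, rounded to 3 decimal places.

33.128

HOXA7: ΔΔCt = (14.76−19.09) − (20.28−19.56) = -4.33 − 0.72 = -5.05; fold change = 2^5.05 = 33.128
MMP12: ΔΔCt = (24.11−19.09) − (28.06−19.56) = 5.02 − 8.50 = -3.48; fold change = 2^3.48 = 11.158
EGR10: ΔΔCt = (28.03−19.09) − (25.87−19.56) = 8.94 − 6.31 = 2.63; fold change = 2^-2.63 = 0.162
HOXA7 has the largest |ΔΔCt| = 5.05.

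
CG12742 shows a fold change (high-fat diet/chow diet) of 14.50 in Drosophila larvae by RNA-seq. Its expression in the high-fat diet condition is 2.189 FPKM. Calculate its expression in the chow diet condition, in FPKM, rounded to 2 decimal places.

chow diet expression = 2.189 / 14.50 = 0.15

0.15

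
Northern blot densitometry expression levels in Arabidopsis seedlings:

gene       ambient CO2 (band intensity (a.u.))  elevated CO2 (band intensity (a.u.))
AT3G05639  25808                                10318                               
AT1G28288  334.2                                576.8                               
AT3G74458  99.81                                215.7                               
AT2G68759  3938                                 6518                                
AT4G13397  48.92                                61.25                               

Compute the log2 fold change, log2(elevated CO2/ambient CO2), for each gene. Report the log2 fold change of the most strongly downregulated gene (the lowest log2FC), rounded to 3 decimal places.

-1.323

log2(10318/25808) = -1.323  (AT3G05639)
log2(576.8/334.2) = 0.787  (AT1G28288)
log2(215.7/99.81) = 1.112  (AT3G74458)
log2(6518/3938) = 0.727  (AT2G68759)
log2(61.25/48.92) = 0.324  (AT4G13397)
AT3G05639 is most strongly downregulated.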